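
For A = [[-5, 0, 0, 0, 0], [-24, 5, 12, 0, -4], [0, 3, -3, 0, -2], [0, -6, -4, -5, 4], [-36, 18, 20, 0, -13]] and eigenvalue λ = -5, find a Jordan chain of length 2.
We seek v_1 ∈ ker((A + 5I)^2) \ ker(A + 5I), then set v_{i+1} = (A + 5I) v_i.

One such chain is v_1 = [[0, -1, 0, 0, -2]]^T, v_2 = [[0, -2, 1, -2, -2]]^T. Check: (A + 5I) v_2 = [[0, 0, 0, 0, 0]]^T = 0.

v_1 = [[0, -1, 0, 0, -2]]^T, v_2 = [[0, -2, 1, -2, -2]]^T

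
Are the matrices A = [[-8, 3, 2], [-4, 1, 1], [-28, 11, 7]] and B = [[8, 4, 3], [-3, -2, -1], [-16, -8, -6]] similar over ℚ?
Yes.

Two matrices over a field are similar if and only if they have the same invariant factors.

Both A and B have characteristic polynomial x^3 and minimal polynomial x^3. Computing further, both have invariant factors x^3. Hence A and B are similar.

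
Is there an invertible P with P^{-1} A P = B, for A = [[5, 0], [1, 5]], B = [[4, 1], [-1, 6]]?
Yes.

Two matrices over a field are similar if and only if they have the same invariant factors.

Both A and B have characteristic polynomial (x - 5)^2 and minimal polynomial (x - 5)^2. Computing further, both have invariant factors (x - 5)^2. Hence A and B are similar.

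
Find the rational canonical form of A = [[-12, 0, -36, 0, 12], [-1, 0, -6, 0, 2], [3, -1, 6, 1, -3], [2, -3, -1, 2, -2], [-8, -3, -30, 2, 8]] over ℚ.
R = [[0, 0, 0, 0, -12], [1, 0, 0, 0, -2], [0, 1, 0, 0, 2], [0, 0, 1, 0, -3], [0, 0, 0, 1, 4]]

The invariant factors of A (the non-unit diagonal entries of the Smith normal form of xI - A over ℚ[x]) are (x - 3)(x - 2)(x + 1)(x^2 + 2), each dividing the next. The characteristic polynomial is their product, (x - 3)(x - 2)(x + 1)(x^2 + 2).

The rational canonical form is the block-diagonal matrix of companion matrices C(f_i):
R = [[0, 0, 0, 0, -12], [1, 0, 0, 0, -2], [0, 1, 0, 0, 2], [0, 0, 1, 0, -3], [0, 0, 0, 1, 4]].

Note the characteristic polynomial does not split into linear factors over ℚ, so A has no Jordan form over ℚ; the rational canonical form exists over any field.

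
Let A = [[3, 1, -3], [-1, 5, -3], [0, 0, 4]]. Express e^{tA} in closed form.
e^{tA} = [[(1 - t)*e^{4*t}, t*e^{4*t}, -3*t*e^{4*t}], [-t*e^{4*t}, (t + 1)*e^{4*t}, -3*t*e^{4*t}], [0, 0, e^{4*t}]]

A has Jordan form J = [[4, 1, 0], [0, 4, 0], [0, 0, 4]] with A = PJP^{-1}, so e^{tA} = P e^{tJ} P^{-1}.

For a Jordan block J_k(λ), e^{tJ_k(λ)} = e^{λt} · (I + tN + t^2 N^2/2! + ... + t^{k-1} N^{k-1}/(k-1)!) where N is the nilpotent superdiagonal part.

Assembling the blocks and conjugating back gives the entries of e^{tA} as shown above.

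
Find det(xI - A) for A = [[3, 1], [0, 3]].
χ_A(x) = (x - 3)^2

xI - A = [[x - 3, -1], [0, x - 3]].

Expanding det(xI - A) along the first row:
det(xI - A) = + (x - 3)·det([[x - 3]]) - (-1)·det([[0]]).

Evaluating gives χ_A(x) = x^2 - 6x + 9 = (x - 3)^2.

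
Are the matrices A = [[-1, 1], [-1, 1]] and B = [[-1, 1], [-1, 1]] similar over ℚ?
Yes.

Two matrices over a field are similar if and only if they have the same invariant factors.

Both A and B have characteristic polynomial x^2 and minimal polynomial x^2. Computing further, both have invariant factors x^2. Hence A and B are similar.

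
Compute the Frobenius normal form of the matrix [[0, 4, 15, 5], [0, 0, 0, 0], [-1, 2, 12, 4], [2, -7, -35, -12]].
The invariant factors of A (the non-unit diagonal entries of the Smith normal form of xI - A over ℚ[x]) are x(x^3 + x + 5), each dividing the next. The characteristic polynomial is their product, x(x^3 + x + 5).

The rational canonical form is the block-diagonal matrix of companion matrices C(f_i):
R = [[0, 0, 0, 0], [1, 0, 0, -5], [0, 1, 0, -1], [0, 0, 1, 0]].

Note the characteristic polynomial does not split into linear factors over ℚ, so A has no Jordan form over ℚ; the rational canonical form exists over any field.

R = [[0, 0, 0, 0], [1, 0, 0, -5], [0, 1, 0, -1], [0, 0, 1, 0]]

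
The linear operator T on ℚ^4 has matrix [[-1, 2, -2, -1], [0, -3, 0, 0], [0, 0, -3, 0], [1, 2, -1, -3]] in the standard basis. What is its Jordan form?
J = [[-3, 0, 0, 0], [0, -3, 0, 0], [0, 0, -2, 1], [0, 0, 0, -2]]

The characteristic polynomial is det(xI - A) = (x + 2)^2(x + 3)^2, so the eigenvalues are -3 (algebraic multiplicity 2), -2 (algebraic multiplicity 2).

For λ = -3: rank(A + 3I) = 2. The eigenspace has dimension 4 - 2 = 2, so there are 2 Jordan blocks; the rank sequence gives block sizes [1, 1].

For λ = -2: rank(A + 2I) = 3, rank((A + 2I)^2) = 2. The eigenspace has dimension 4 - 3 = 1, so there is 1 Jordan block; the rank sequence gives block sizes [2].

Assembling the blocks gives the Jordan form J above.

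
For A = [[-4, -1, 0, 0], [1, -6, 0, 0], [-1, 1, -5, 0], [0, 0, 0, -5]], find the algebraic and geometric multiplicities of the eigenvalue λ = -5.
algebraic multiplicity 4, geometric multiplicity 3

The characteristic polynomial is (x + 5)^4, so the factor x + 5 appears with exponent 4: the algebraic multiplicity is 4.

rank(A + 5I) = 1, so the eigenspace has dimension 4 - 1 = 3: the geometric multiplicity is 3.

Since 3 < 4, A is not diagonalizable.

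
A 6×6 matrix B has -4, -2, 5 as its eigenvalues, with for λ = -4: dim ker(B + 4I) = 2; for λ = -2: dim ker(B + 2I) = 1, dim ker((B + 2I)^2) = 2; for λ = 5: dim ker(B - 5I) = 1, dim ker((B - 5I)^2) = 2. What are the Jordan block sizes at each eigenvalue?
Jordan blocks: (-4, 1), (-4, 1), (-2, 2), (5, 2)

λ = -4: successive nullity increments [2] count blocks of size ≥ k; block sizes are [1, 1].
λ = -2: successive nullity increments [1, 1] count blocks of size ≥ k; block sizes are [2].
λ = 5: successive nullity increments [1, 1] count blocks of size ≥ k; block sizes are [2].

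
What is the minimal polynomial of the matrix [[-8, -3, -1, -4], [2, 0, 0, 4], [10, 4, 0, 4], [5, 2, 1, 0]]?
The characteristic polynomial factors as (x + 2)^4. The minimal polynomial is ∏(x - λ)^{k_λ} where k_λ is the size of the largest Jordan block at λ.

For λ = -2: rank(A + 2I) = 2, and the largest Jordan block has size 3 (the smallest k with rank((A + 2I)^k) = rank((A + 2I)^(k+1))).

So m_A(x) = (x + 2)^3.

m_A(x) = (x + 2)^3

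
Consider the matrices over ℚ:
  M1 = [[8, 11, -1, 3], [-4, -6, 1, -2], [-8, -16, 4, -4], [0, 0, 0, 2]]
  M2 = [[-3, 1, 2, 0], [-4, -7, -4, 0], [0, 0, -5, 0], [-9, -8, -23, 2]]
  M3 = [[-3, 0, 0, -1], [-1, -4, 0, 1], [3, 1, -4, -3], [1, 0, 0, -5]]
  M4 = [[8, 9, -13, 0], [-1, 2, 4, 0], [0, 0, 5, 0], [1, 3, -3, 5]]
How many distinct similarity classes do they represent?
4 classes: {M1}, {M2}, {M3}, {M4}

Characteristic polynomials: χ_{M1} = (x - 2)^4, χ_{M2} = (x - 2)(x + 5)^3, χ_{M3} = (x + 4)^4, χ_{M4} = (x - 5)^4.

{M1}: invariant factors x - 2, (x - 2)^3.

{M2}: invariant factors x + 5, (x - 2)(x + 5)^2.

{M3}: invariant factors x + 4, (x + 4)^3.

{M4}: invariant factors x - 5, (x - 5)^3.

Matrices are similar if and only if their invariant-factor lists agree; the partition into similarity classes is {M1}, {M2}, {M3}, {M4}.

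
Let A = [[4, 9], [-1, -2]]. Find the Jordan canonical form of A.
The characteristic polynomial is det(xI - A) = (x - 1)^2, so the eigenvalues are 1 (algebraic multiplicity 2).

For λ = 1: rank(A - I) = 1, rank((A - I)^2) = 0. The eigenspace has dimension 2 - 1 = 1, so there is 1 Jordan block; the rank sequence gives block sizes [2].

Assembling the blocks gives the Jordan form J above.

J = [[1, 1], [0, 1]]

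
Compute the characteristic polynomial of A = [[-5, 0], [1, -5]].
xI - A = [[x + 5, 0], [-1, x + 5]].

Expanding det(xI - A) along the first row:
det(xI - A) = + (x + 5)·det([[x + 5]]) - (0)·det([[-1]]).

Evaluating gives χ_A(x) = x^2 + 10x + 25 = (x + 5)^2.

χ_A(x) = (x + 5)^2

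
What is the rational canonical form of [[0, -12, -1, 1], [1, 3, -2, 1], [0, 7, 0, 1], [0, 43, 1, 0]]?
R = [[0, 0, 0, -24], [1, 0, 0, -46], [0, 1, 0, 18], [0, 0, 1, 3]]

The invariant factors of A (the non-unit diagonal entries of the Smith normal form of xI - A over ℚ[x]) are (x - 3)(x + 4)(x^2 - 4x - 2), each dividing the next. The characteristic polynomial is their product, (x - 3)(x + 4)(x^2 - 4x - 2).

The rational canonical form is the block-diagonal matrix of companion matrices C(f_i):
R = [[0, 0, 0, -24], [1, 0, 0, -46], [0, 1, 0, 18], [0, 0, 1, 3]].

Note the characteristic polynomial does not split into linear factors over ℚ, so A has no Jordan form over ℚ; the rational canonical form exists over any field.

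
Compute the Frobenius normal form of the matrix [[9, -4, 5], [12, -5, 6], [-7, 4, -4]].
R = [[0, 0, 5], [1, 0, 2], [0, 1, 0]]

The invariant factors of A (the non-unit diagonal entries of the Smith normal form of xI - A over ℚ[x]) are x^3 - 2x - 5, each dividing the next. The characteristic polynomial is their product, x^3 - 2x - 5.

The rational canonical form is the block-diagonal matrix of companion matrices C(f_i):
R = [[0, 0, 5], [1, 0, 2], [0, 1, 0]].

Note the characteristic polynomial does not split into linear factors over ℚ, so A has no Jordan form over ℚ; the rational canonical form exists over any field.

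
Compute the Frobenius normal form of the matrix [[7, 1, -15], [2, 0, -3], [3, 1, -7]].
R = [[0, 0, -4], [1, 0, 3], [0, 1, 0]]

The invariant factors of A (the non-unit diagonal entries of the Smith normal form of xI - A over ℚ[x]) are x^3 - 3x + 4, each dividing the next. The characteristic polynomial is their product, x^3 - 3x + 4.

The rational canonical form is the block-diagonal matrix of companion matrices C(f_i):
R = [[0, 0, -4], [1, 0, 3], [0, 1, 0]].

Note the characteristic polynomial does not split into linear factors over ℚ, so A has no Jordan form over ℚ; the rational canonical form exists over any field.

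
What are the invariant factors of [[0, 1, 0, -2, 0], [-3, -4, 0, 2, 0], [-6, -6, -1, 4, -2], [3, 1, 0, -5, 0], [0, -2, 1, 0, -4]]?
The Jordan structure of A has elementary divisors (x + 3)^2, (x + 3), (x + 3), (x + 2). Arranging the block sizes at each eigenvalue in decreasing order and taking row products gives the invariant factors.

Invariant factors (smallest first, each dividing the next): x + 3, x + 3, (x + 2)(x + 3)^2.

Check: the last factor (x + 2)(x + 3)^2 is the minimal polynomial, and the product (x + 2)(x + 3)^4 is the characteristic polynomial.

x + 3, x + 3, (x + 2)(x + 3)^2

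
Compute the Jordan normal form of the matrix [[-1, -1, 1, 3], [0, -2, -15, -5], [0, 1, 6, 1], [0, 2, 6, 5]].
J = [[-1, 0, 0, 0], [0, 3, 1, 0], [0, 0, 3, 0], [0, 0, 0, 3]]

The characteristic polynomial is det(xI - A) = (x - 3)^3(x + 1), so the eigenvalues are -1 (algebraic multiplicity 1), 3 (algebraic multiplicity 3).

For λ = -1: algebraic multiplicity 1 gives one 1×1 block.

For λ = 3: rank(A - 3I) = 2, rank((A - 3I)^2) = 1. The eigenspace has dimension 4 - 2 = 2, so there are 2 Jordan blocks; the rank sequence gives block sizes [2, 1].

Assembling the blocks gives the Jordan form J above.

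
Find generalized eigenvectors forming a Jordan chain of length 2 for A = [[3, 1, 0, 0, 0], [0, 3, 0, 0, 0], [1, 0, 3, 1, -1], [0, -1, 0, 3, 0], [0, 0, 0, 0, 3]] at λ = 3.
v_1 = [[-2, 1, 1, 0, -2]]^T, v_2 = [[1, 0, 0, -1, 0]]^T

We seek v_1 ∈ ker((A - 3I)^2) \ ker(A - 3I), then set v_{i+1} = (A - 3I) v_i.

One such chain is v_1 = [[-2, 1, 1, 0, -2]]^T, v_2 = [[1, 0, 0, -1, 0]]^T. Check: (A - 3I) v_2 = [[0, 0, 0, 0, 0]]^T = 0.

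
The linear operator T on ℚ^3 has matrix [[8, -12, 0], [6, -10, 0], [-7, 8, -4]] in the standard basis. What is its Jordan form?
The characteristic polynomial is det(xI - A) = (x - 2)(x + 4)^2, so the eigenvalues are -4 (algebraic multiplicity 2), 2 (algebraic multiplicity 1).

For λ = -4: rank(A + 4I) = 2, rank((A + 4I)^2) = 1. The eigenspace has dimension 3 - 2 = 1, so there is 1 Jordan block; the rank sequence gives block sizes [2].

For λ = 2: algebraic multiplicity 1 gives one 1×1 block.

Assembling the blocks gives the Jordan form J above.

J = [[-4, 1, 0], [0, -4, 0], [0, 0, 2]]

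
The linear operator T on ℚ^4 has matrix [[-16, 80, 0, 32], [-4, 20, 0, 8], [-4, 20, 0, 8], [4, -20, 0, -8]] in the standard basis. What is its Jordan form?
The characteristic polynomial is det(xI - A) = x^3(x + 4), so the eigenvalues are -4 (algebraic multiplicity 1), 0 (algebraic multiplicity 3).

For λ = -4: algebraic multiplicity 1 gives one 1×1 block.

For λ = 0: rank(A) = 1. The eigenspace has dimension 4 - 1 = 3, so there are 3 Jordan blocks; the rank sequence gives block sizes [1, 1, 1].

Assembling the blocks gives the Jordan form J above.

J = [[-4, 0, 0, 0], [0, 0, 0, 0], [0, 0, 0, 0], [0, 0, 0, 0]]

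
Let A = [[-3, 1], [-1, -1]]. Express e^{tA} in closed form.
e^{tA} = [[(1 - t)*e^{-2*t}, t*e^{-2*t}], [-t*e^{-2*t}, (t + 1)*e^{-2*t}]]

A has Jordan form J = [[-2, 1], [0, -2]] with A = PJP^{-1}, so e^{tA} = P e^{tJ} P^{-1}.

For a Jordan block J_k(λ), e^{tJ_k(λ)} = e^{λt} · (I + tN + t^2 N^2/2! + ... + t^{k-1} N^{k-1}/(k-1)!) where N is the nilpotent superdiagonal part.

Assembling the blocks and conjugating back gives the entries of e^{tA} as shown above.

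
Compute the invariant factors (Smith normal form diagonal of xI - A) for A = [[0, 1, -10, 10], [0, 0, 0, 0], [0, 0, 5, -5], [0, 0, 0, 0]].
The Jordan structure of A has elementary divisors x^2, x, (x - 5). Arranging the block sizes at each eigenvalue in decreasing order and taking row products gives the invariant factors.

Invariant factors (smallest first, each dividing the next): x, x^2(x - 5).

Check: the last factor x^2(x - 5) is the minimal polynomial, and the product x^3(x - 5) is the characteristic polynomial.

x, x^2(x - 5)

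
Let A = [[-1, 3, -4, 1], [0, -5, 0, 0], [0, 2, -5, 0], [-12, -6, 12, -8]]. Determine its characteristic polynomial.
χ_A(x) = (x + 4)(x + 5)^3

xI - A = [[x + 1, -3, 4, -1], [0, x + 5, 0, 0], [0, -2, x + 5, 0], [12, 6, -12, x + 8]].

Expanding det(xI - A) along the first row:
det(xI - A) = + (x + 1)·det([[x + 5, 0, 0], [-2, x + 5, 0], [6, -12, x + 8]]) - (-3)·det([[0, 0, 0], [0, x + 5, 0], [12, -12, x + 8]]) + (4)·det([[0, x + 5, 0], [0, -2, 0], [12, 6, x + 8]]) - (-1)·det([[0, x + 5, 0], [0, -2, x + 5], [12, 6, -12]]).

Evaluating gives χ_A(x) = x^4 + 19x^3 + 135x^2 + 425x + 500 = (x + 4)(x + 5)^3.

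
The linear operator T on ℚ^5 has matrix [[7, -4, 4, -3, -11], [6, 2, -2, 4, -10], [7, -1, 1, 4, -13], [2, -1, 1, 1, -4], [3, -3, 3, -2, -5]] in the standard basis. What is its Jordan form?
J = [[0, 0, 0, 0, 0], [0, 0, 0, 0, 0], [0, 0, 2, 1, 0], [0, 0, 0, 2, 1], [0, 0, 0, 0, 2]]

The characteristic polynomial is det(xI - A) = x^2(x - 2)^3, so the eigenvalues are 0 (algebraic multiplicity 2), 2 (algebraic multiplicity 3).

For λ = 0: rank(A) = 3. The eigenspace has dimension 5 - 3 = 2, so there are 2 Jordan blocks; the rank sequence gives block sizes [1, 1].

For λ = 2: rank(A - 2I) = 4, rank((A - 2I)^2) = 3, rank((A - 2I)^3) = 2. The eigenspace has dimension 5 - 4 = 1, so there is 1 Jordan block; the rank sequence gives block sizes [3].

Assembling the blocks gives the Jordan form J above.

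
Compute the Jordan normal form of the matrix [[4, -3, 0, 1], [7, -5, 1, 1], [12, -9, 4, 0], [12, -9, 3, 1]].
The characteristic polynomial is det(xI - A) = (x - 1)^4, so the eigenvalues are 1 (algebraic multiplicity 4).

For λ = 1: rank(A - I) = 2, rank((A - I)^2) = 1, rank((A - I)^3) = 0. The eigenspace has dimension 4 - 2 = 2, so there are 2 Jordan blocks; the rank sequence gives block sizes [3, 1].

Assembling the blocks gives the Jordan form J above.

J = [[1, 1, 0, 0], [0, 1, 1, 0], [0, 0, 1, 0], [0, 0, 0, 1]]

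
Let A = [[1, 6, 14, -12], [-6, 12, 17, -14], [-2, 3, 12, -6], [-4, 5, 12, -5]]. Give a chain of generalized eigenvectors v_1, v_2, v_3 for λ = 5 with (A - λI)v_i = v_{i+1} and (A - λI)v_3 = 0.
v_1 = [[0, -2, 1, 0]]^T, v_2 = [[2, 3, 1, 2]]^T, v_3 = [[0, -2, 0, -1]]^T

We seek v_1 ∈ ker((A - 5I)^3) \ ker((A - 5I)^2), then set v_{i+1} = (A - 5I) v_i.

One such chain is v_1 = [[0, -2, 1, 0]]^T, v_2 = [[2, 3, 1, 2]]^T, v_3 = [[0, -2, 0, -1]]^T. Check: (A - 5I) v_3 = [[0, 0, 0, 0]]^T = 0.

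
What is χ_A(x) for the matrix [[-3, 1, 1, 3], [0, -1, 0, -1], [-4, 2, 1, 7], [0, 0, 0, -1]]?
χ_A(x) = (x + 1)^4

xI - A = [[x + 3, -1, -1, -3], [0, x + 1, 0, 1], [4, -2, x - 1, -7], [0, 0, 0, x + 1]].

Expanding det(xI - A) along the first row:
det(xI - A) = + (x + 3)·det([[x + 1, 0, 1], [-2, x - 1, -7], [0, 0, x + 1]]) - (-1)·det([[0, 0, 1], [4, x - 1, -7], [0, 0, x + 1]]) + (-1)·det([[0, x + 1, 1], [4, -2, -7], [0, 0, x + 1]]) - (-3)·det([[0, x + 1, 0], [4, -2, x - 1], [0, 0, 0]]).

Evaluating gives χ_A(x) = x^4 + 4x^3 + 6x^2 + 4x + 1 = (x + 1)^4.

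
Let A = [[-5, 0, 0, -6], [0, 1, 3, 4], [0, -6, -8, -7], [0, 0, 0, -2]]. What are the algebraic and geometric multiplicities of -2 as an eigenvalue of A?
The characteristic polynomial is (x + 2)^2(x + 5)^2, so the factor x + 2 appears with exponent 2: the algebraic multiplicity is 2.

rank(A + 2I) = 3, so the eigenspace has dimension 4 - 3 = 1: the geometric multiplicity is 1.

Since 1 < 2, A is not diagonalizable.

algebraic multiplicity 2, geometric multiplicity 1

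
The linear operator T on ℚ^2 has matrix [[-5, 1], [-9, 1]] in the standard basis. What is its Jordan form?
The characteristic polynomial is det(xI - A) = (x + 2)^2, so the eigenvalues are -2 (algebraic multiplicity 2).

For λ = -2: rank(A + 2I) = 1, rank((A + 2I)^2) = 0. The eigenspace has dimension 2 - 1 = 1, so there is 1 Jordan block; the rank sequence gives block sizes [2].

Assembling the blocks gives the Jordan form J above.

J = [[-2, 1], [0, -2]]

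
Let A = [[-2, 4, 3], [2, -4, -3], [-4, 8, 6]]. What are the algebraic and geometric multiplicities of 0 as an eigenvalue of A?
algebraic multiplicity 3, geometric multiplicity 2

The characteristic polynomial is x^3, so the factor x appears with exponent 3: the algebraic multiplicity is 3.

rank(A) = 1, so the eigenspace has dimension 3 - 1 = 2: the geometric multiplicity is 2.

Since 2 < 3, A is not diagonalizable.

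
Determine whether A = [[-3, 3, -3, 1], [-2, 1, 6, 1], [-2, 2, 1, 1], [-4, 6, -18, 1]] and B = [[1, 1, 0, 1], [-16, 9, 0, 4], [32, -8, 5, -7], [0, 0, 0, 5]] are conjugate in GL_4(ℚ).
trace(A) = 0 but trace(B) = 20. The trace is a similarity invariant, so A and B are not similar.

No.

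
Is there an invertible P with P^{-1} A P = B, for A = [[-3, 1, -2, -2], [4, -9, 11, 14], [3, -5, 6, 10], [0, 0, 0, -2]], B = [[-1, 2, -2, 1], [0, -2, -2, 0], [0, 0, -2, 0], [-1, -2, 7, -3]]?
Yes.

Two matrices over a field are similar if and only if they have the same invariant factors.

Both A and B have characteristic polynomial (x + 2)^4 and minimal polynomial (x + 2)^3. Computing further, both have invariant factors x + 2, (x + 2)^3. Hence A and B are similar.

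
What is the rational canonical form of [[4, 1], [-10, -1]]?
R = [[0, -6], [1, 3]]

The invariant factors of A (the non-unit diagonal entries of the Smith normal form of xI - A over ℚ[x]) are x^2 - 3x + 6, each dividing the next. The characteristic polynomial is their product, x^2 - 3x + 6.

The rational canonical form is the block-diagonal matrix of companion matrices C(f_i):
R = [[0, -6], [1, 3]].

Note the characteristic polynomial does not split into linear factors over ℚ, so A has no Jordan form over ℚ; the rational canonical form exists over any field.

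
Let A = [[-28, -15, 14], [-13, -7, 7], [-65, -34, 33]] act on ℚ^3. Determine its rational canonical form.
R = [[0, 0, 12], [1, 0, 6], [0, 1, -2]]

The invariant factors of A (the non-unit diagonal entries of the Smith normal form of xI - A over ℚ[x]) are (x + 2)(x^2 - 6), each dividing the next. The characteristic polynomial is their product, (x + 2)(x^2 - 6).

The rational canonical form is the block-diagonal matrix of companion matrices C(f_i):
R = [[0, 0, 12], [1, 0, 6], [0, 1, -2]].

Note the characteristic polynomial does not split into linear factors over ℚ, so A has no Jordan form over ℚ; the rational canonical form exists over any field.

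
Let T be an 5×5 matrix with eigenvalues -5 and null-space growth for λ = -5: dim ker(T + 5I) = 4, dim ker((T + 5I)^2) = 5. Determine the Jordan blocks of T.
Jordan blocks: (-5, 2), (-5, 1), (-5, 1), (-5, 1)

λ = -5: successive nullity increments [4, 1] count blocks of size ≥ k; block sizes are [2, 1, 1, 1].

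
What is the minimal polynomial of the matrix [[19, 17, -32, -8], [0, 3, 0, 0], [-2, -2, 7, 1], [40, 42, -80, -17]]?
The characteristic polynomial factors as (x - 3)^4. The minimal polynomial is ∏(x - λ)^{k_λ} where k_λ is the size of the largest Jordan block at λ.

For λ = 3: rank(A - 3I) = 2, and the largest Jordan block has size 2 (the smallest k with rank((A - 3I)^k) = rank((A - 3I)^(k+1))).

So m_A(x) = (x - 3)^2.

m_A(x) = (x - 3)^2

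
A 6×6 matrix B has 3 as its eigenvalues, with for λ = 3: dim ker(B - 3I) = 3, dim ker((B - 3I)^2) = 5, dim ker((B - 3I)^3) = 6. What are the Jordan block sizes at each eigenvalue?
Jordan blocks: (3, 3), (3, 2), (3, 1)

λ = 3: successive nullity increments [3, 2, 1] count blocks of size ≥ k; block sizes are [3, 2, 1].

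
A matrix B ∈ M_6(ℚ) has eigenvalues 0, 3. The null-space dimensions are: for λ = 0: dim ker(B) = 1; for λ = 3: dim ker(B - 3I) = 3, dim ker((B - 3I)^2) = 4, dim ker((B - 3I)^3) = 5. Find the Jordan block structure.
λ = 0: successive nullity increments [1] count blocks of size ≥ k; block sizes are [1].
λ = 3: successive nullity increments [3, 1, 1] count blocks of size ≥ k; block sizes are [3, 1, 1].

Jordan blocks: (0, 1), (3, 3), (3, 1), (3, 1)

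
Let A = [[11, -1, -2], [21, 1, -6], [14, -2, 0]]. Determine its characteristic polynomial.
χ_A(x) = (x - 4)^3

xI - A = [[x - 11, 1, 2], [-21, x - 1, 6], [-14, 2, x]].

Expanding det(xI - A) along the first row:
det(xI - A) = + (x - 11)·det([[x - 1, 6], [2, x]]) - (1)·det([[-21, 6], [-14, x]]) + (2)·det([[-21, x - 1], [-14, 2]]).

Evaluating gives χ_A(x) = x^3 - 12x^2 + 48x - 64 = (x - 4)^3.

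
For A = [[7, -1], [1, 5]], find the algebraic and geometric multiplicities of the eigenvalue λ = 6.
algebraic multiplicity 2, geometric multiplicity 1

The characteristic polynomial is (x - 6)^2, so the factor x - 6 appears with exponent 2: the algebraic multiplicity is 2.

rank(A - 6I) = 1, so the eigenspace has dimension 2 - 1 = 1: the geometric multiplicity is 1.

Since 1 < 2, A is not diagonalizable.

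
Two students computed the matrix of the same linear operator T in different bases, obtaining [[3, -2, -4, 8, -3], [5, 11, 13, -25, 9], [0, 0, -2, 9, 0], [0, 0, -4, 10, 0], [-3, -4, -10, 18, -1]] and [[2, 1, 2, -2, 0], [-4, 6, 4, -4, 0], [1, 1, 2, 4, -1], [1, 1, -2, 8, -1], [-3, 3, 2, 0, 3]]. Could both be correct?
Both have characteristic polynomial (x - 5)(x - 4)^4 and minimal polynomial (x - 5)(x - 4)^2. But rank(A - 4I) = 3 for A while rank(B - 4I) = 2 for B, so the number of Jordan blocks at λ = 4 differs. A and B are not similar.

No.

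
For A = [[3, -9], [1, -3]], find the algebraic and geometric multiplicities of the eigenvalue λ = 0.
algebraic multiplicity 2, geometric multiplicity 1

The characteristic polynomial is x^2, so the factor x appears with exponent 2: the algebraic multiplicity is 2.

rank(A) = 1, so the eigenspace has dimension 2 - 1 = 1: the geometric multiplicity is 1.

Since 1 < 2, A is not diagonalizable.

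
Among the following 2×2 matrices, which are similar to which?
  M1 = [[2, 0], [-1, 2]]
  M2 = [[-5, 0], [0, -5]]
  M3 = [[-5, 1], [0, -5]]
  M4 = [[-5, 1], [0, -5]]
3 classes: {M1}, {M2}, {M3, M4}

Characteristic polynomials: χ_{M1} = (x - 2)^2, χ_{M2} = (x + 5)^2, χ_{M3} = (x + 5)^2, χ_{M4} = (x + 5)^2.

{M1}: invariant factors (x - 2)^2.

{M2}: invariant factors x + 5, x + 5.

{M3, M4}: invariant factors (x + 5)^2.

Matrices are similar if and only if their invariant-factor lists agree; the partition into similarity classes is {M1}, {M2}, {M3, M4}.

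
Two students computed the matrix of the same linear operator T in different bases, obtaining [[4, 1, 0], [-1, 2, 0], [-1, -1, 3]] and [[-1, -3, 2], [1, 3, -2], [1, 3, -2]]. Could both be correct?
trace(A) = 9 but trace(B) = 0. The trace is a similarity invariant, so A and B are not similar.

No.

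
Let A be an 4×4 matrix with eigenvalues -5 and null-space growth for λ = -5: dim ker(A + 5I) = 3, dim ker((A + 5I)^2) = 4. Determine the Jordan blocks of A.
Jordan blocks: (-5, 2), (-5, 1), (-5, 1)

λ = -5: successive nullity increments [3, 1] count blocks of size ≥ k; block sizes are [2, 1, 1].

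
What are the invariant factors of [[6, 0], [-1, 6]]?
The Jordan structure of A has elementary divisors (x - 6)^2. Arranging the block sizes at each eigenvalue in decreasing order and taking row products gives the invariant factors.

Invariant factors (smallest first, each dividing the next): (x - 6)^2.

Check: the last factor (x - 6)^2 is the minimal polynomial, and the product (x - 6)^2 is the characteristic polynomial.

(x - 6)^2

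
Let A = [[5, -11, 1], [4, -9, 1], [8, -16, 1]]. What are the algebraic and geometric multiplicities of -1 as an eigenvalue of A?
algebraic multiplicity 3, geometric multiplicity 1

The characteristic polynomial is (x + 1)^3, so the factor x + 1 appears with exponent 3: the algebraic multiplicity is 3.

rank(A + I) = 2, so the eigenspace has dimension 3 - 2 = 1: the geometric multiplicity is 1.

Since 1 < 3, A is not diagonalizable.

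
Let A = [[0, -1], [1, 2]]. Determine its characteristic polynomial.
xI - A = [[x, 1], [-1, x - 2]].

Expanding det(xI - A) along the first row:
det(xI - A) = + (x)·det([[x - 2]]) - (1)·det([[-1]]).

Evaluating gives χ_A(x) = x^2 - 2x + 1 = (x - 1)^2.

χ_A(x) = (x - 1)^2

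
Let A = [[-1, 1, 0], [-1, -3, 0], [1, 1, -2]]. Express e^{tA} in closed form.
A has Jordan form J = [[-2, 1, 0], [0, -2, 0], [0, 0, -2]] with A = PJP^{-1}, so e^{tA} = P e^{tJ} P^{-1}.

For a Jordan block J_k(λ), e^{tJ_k(λ)} = e^{λt} · (I + tN + t^2 N^2/2! + ... + t^{k-1} N^{k-1}/(k-1)!) where N is the nilpotent superdiagonal part.

Assembling the blocks and conjugating back gives the entries of e^{tA} as shown above.

e^{tA} = [[(t + 1)*e^{-2*t}, t*e^{-2*t}, 0], [-t*e^{-2*t}, (1 - t)*e^{-2*t}, 0], [t*e^{-2*t}, t*e^{-2*t}, e^{-2*t}]]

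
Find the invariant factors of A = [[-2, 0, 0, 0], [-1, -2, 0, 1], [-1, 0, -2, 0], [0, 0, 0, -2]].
The Jordan structure of A has elementary divisors (x + 2)^2, (x + 2)^2. Arranging the block sizes at each eigenvalue in decreasing order and taking row products gives the invariant factors.

Invariant factors (smallest first, each dividing the next): (x + 2)^2, (x + 2)^2.

Check: the last factor (x + 2)^2 is the minimal polynomial, and the product (x + 2)^4 is the characteristic polynomial.

(x + 2)^2, (x + 2)^2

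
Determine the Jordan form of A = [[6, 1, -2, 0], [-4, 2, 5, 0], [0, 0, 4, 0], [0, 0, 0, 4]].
J = [[4, 1, 0, 0], [0, 4, 1, 0], [0, 0, 4, 0], [0, 0, 0, 4]]

The characteristic polynomial is det(xI - A) = (x - 4)^4, so the eigenvalues are 4 (algebraic multiplicity 4).

For λ = 4: rank(A - 4I) = 2, rank((A - 4I)^2) = 1, rank((A - 4I)^3) = 0. The eigenspace has dimension 4 - 2 = 2, so there are 2 Jordan blocks; the rank sequence gives block sizes [3, 1].

Assembling the blocks gives the Jordan form J above.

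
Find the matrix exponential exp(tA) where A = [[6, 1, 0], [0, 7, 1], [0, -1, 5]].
e^{tA} = [[e^{6*t}, t*(t + 2)*e^{6*t}/2, t^2*e^{6*t}/2], [0, (t + 1)*e^{6*t}, t*e^{6*t}], [0, -t*e^{6*t}, (1 - t)*e^{6*t}]]

A has Jordan form J = [[6, 1, 0], [0, 6, 1], [0, 0, 6]] with A = PJP^{-1}, so e^{tA} = P e^{tJ} P^{-1}.

For a Jordan block J_k(λ), e^{tJ_k(λ)} = e^{λt} · (I + tN + t^2 N^2/2! + ... + t^{k-1} N^{k-1}/(k-1)!) where N is the nilpotent superdiagonal part.

Assembling the blocks and conjugating back gives the entries of e^{tA} as shown above.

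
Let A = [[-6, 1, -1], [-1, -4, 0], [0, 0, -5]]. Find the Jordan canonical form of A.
The characteristic polynomial is det(xI - A) = (x + 5)^3, so the eigenvalues are -5 (algebraic multiplicity 3).

For λ = -5: rank(A + 5I) = 2, rank((A + 5I)^2) = 1, rank((A + 5I)^3) = 0. The eigenspace has dimension 3 - 2 = 1, so there is 1 Jordan block; the rank sequence gives block sizes [3].

Assembling the blocks gives the Jordan form J above.

J = [[-5, 1, 0], [0, -5, 1], [0, 0, -5]]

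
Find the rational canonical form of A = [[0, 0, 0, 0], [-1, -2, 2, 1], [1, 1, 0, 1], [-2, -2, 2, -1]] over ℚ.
The invariant factors of A (the non-unit diagonal entries of the Smith normal form of xI - A over ℚ[x]) are x(x - 1)(x + 2)^2, each dividing the next. The characteristic polynomial is their product, x(x - 1)(x + 2)^2.

The rational canonical form is the block-diagonal matrix of companion matrices C(f_i):
R = [[0, 0, 0, 0], [1, 0, 0, 4], [0, 1, 0, 0], [0, 0, 1, -3]].

R = [[0, 0, 0, 0], [1, 0, 0, 4], [0, 1, 0, 0], [0, 0, 1, -3]]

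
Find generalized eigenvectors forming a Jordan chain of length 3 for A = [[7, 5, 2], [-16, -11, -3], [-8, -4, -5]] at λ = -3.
v_1 = [[-1, 2, 1]]^T, v_2 = [[2, -3, -2]]^T, v_3 = [[1, -2, 0]]^T

We seek v_1 ∈ ker((A + 3I)^3) \ ker((A + 3I)^2), then set v_{i+1} = (A + 3I) v_i.

One such chain is v_1 = [[-1, 2, 1]]^T, v_2 = [[2, -3, -2]]^T, v_3 = [[1, -2, 0]]^T. Check: (A + 3I) v_3 = [[0, 0, 0]]^T = 0.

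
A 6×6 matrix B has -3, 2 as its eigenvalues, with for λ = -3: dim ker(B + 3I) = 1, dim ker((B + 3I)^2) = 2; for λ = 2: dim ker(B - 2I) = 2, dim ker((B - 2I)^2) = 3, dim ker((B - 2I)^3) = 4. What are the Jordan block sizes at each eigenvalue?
Jordan blocks: (-3, 2), (2, 3), (2, 1)

λ = -3: successive nullity increments [1, 1] count blocks of size ≥ k; block sizes are [2].
λ = 2: successive nullity increments [2, 1, 1] count blocks of size ≥ k; block sizes are [3, 1].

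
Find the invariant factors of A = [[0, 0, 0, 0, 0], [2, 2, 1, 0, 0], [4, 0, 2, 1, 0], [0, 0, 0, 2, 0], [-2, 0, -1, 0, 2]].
x - 2, x(x - 2)^3

The Jordan structure of A has elementary divisors x, (x - 2)^3, (x - 2). Arranging the block sizes at each eigenvalue in decreasing order and taking row products gives the invariant factors.

Invariant factors (smallest first, each dividing the next): x - 2, x(x - 2)^3.

Check: the last factor x(x - 2)^3 is the minimal polynomial, and the product x(x - 2)^4 is the characteristic polynomial.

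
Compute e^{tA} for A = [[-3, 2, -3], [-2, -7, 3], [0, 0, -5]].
e^{tA} = [[(2*t + 1)*e^{-5*t}, 2*t*e^{-5*t}, -3*t*e^{-5*t}], [-2*t*e^{-5*t}, (1 - 2*t)*e^{-5*t}, 3*t*e^{-5*t}], [0, 0, e^{-5*t}]]

A has Jordan form J = [[-5, 1, 0], [0, -5, 0], [0, 0, -5]] with A = PJP^{-1}, so e^{tA} = P e^{tJ} P^{-1}.

For a Jordan block J_k(λ), e^{tJ_k(λ)} = e^{λt} · (I + tN + t^2 N^2/2! + ... + t^{k-1} N^{k-1}/(k-1)!) where N is the nilpotent superdiagonal part.

Assembling the blocks and conjugating back gives the entries of e^{tA} as shown above.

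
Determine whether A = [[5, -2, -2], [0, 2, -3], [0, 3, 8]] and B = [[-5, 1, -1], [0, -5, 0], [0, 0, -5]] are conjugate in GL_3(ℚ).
trace(A) = 15 but trace(B) = -15. The trace is a similarity invariant, so A and B are not similar.

No.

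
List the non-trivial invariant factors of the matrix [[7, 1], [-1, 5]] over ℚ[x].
The Jordan structure of A has elementary divisors (x - 6)^2. Arranging the block sizes at each eigenvalue in decreasing order and taking row products gives the invariant factors.

Invariant factors (smallest first, each dividing the next): (x - 6)^2.

Check: the last factor (x - 6)^2 is the minimal polynomial, and the product (x - 6)^2 is the characteristic polynomial.

(x - 6)^2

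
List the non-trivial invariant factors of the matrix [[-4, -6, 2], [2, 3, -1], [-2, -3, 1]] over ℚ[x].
The Jordan structure of A has elementary divisors x^2, x. Arranging the block sizes at each eigenvalue in decreasing order and taking row products gives the invariant factors.

Invariant factors (smallest first, each dividing the next): x, x^2.

Check: the last factor x^2 is the minimal polynomial, and the product x^3 is the characteristic polynomial.

x, x^2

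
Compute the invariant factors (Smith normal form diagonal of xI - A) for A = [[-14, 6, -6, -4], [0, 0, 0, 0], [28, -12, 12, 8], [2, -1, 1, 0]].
The Jordan structure of A has elementary divisors (x + 2), x^2, x. Arranging the block sizes at each eigenvalue in decreasing order and taking row products gives the invariant factors.

Invariant factors (smallest first, each dividing the next): x, x^2(x + 2).

Check: the last factor x^2(x + 2) is the minimal polynomial, and the product x^3(x + 2) is the characteristic polynomial.

x, x^2(x + 2)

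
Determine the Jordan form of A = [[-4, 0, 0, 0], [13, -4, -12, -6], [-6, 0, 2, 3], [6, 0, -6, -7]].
J = [[-4, 1, 0, 0], [0, -4, 0, 0], [0, 0, -4, 0], [0, 0, 0, -1]]

The characteristic polynomial is det(xI - A) = (x + 1)(x + 4)^3, so the eigenvalues are -4 (algebraic multiplicity 3), -1 (algebraic multiplicity 1).

For λ = -4: rank(A + 4I) = 2, rank((A + 4I)^2) = 1. The eigenspace has dimension 4 - 2 = 2, so there are 2 Jordan blocks; the rank sequence gives block sizes [2, 1].

For λ = -1: algebraic multiplicity 1 gives one 1×1 block.

Assembling the blocks gives the Jordan form J above.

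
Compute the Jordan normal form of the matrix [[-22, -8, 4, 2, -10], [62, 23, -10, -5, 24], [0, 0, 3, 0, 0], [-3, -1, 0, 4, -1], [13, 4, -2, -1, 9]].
The characteristic polynomial is det(xI - A) = (x - 4)^2(x - 3)^3, so the eigenvalues are 3 (algebraic multiplicity 3), 4 (algebraic multiplicity 2).

For λ = 3: rank(A - 3I) = 3, rank((A - 3I)^2) = 2. The eigenspace has dimension 5 - 3 = 2, so there are 2 Jordan blocks; the rank sequence gives block sizes [2, 1].

For λ = 4: rank(A - 4I) = 3. The eigenspace has dimension 5 - 3 = 2, so there are 2 Jordan blocks; the rank sequence gives block sizes [1, 1].

Assembling the blocks gives the Jordan form J above.

J = [[3, 1, 0, 0, 0], [0, 3, 0, 0, 0], [0, 0, 3, 0, 0], [0, 0, 0, 4, 0], [0, 0, 0, 0, 4]]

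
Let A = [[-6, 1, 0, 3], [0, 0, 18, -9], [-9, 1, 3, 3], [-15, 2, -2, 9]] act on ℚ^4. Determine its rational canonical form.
R = [[3, 0, 0, 0], [0, 0, 0, -9], [0, 1, 0, 3], [0, 0, 1, 3]]

The invariant factors of A (the non-unit diagonal entries of the Smith normal form of xI - A over ℚ[x]) are x - 3, (x - 3)(x^2 - 3), each dividing the next. The characteristic polynomial is their product, (x - 3)^2(x^2 - 3).

The rational canonical form is the block-diagonal matrix of companion matrices C(f_i):
R = [[3, 0, 0, 0], [0, 0, 0, -9], [0, 1, 0, 3], [0, 0, 1, 3]].

Note the characteristic polynomial does not split into linear factors over ℚ, so A has no Jordan form over ℚ; the rational canonical form exists over any field.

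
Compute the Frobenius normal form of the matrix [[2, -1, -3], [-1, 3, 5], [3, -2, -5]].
The invariant factors of A (the non-unit diagonal entries of the Smith normal form of xI - A over ℚ[x]) are x^3 - x - 1, each dividing the next. The characteristic polynomial is their product, x^3 - x - 1.

The rational canonical form is the block-diagonal matrix of companion matrices C(f_i):
R = [[0, 0, 1], [1, 0, 1], [0, 1, 0]].

Note the characteristic polynomial does not split into linear factors over ℚ, so A has no Jordan form over ℚ; the rational canonical form exists over any field.

R = [[0, 0, 1], [1, 0, 1], [0, 1, 0]]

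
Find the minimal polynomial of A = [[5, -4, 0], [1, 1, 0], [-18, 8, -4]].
m_A(x) = (x - 3)^2(x + 4)

The characteristic polynomial factors as (x - 3)^2(x + 4). The minimal polynomial is ∏(x - λ)^{k_λ} where k_λ is the size of the largest Jordan block at λ.

For λ = -4: rank(A + 4I) = 2, and the largest Jordan block has size 1 (the smallest k with rank((A + 4I)^k) = rank((A + 4I)^(k+1))).
For λ = 3: rank(A - 3I) = 2, and the largest Jordan block has size 2 (the smallest k with rank((A - 3I)^k) = rank((A - 3I)^(k+1))).

So m_A(x) = (x - 3)^2(x + 4).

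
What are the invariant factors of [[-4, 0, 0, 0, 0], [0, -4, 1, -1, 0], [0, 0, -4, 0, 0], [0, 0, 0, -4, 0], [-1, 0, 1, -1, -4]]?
The Jordan structure of A has elementary divisors (x + 4)^2, (x + 4)^2, (x + 4). Arranging the block sizes at each eigenvalue in decreasing order and taking row products gives the invariant factors.

Invariant factors (smallest first, each dividing the next): x + 4, (x + 4)^2, (x + 4)^2.

Check: the last factor (x + 4)^2 is the minimal polynomial, and the product (x + 4)^5 is the characteristic polynomial.

x + 4, (x + 4)^2, (x + 4)^2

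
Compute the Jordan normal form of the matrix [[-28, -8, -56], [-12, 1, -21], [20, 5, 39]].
The characteristic polynomial is det(xI - A) = (x - 4)^3, so the eigenvalues are 4 (algebraic multiplicity 3).

For λ = 4: rank(A - 4I) = 1, rank((A - 4I)^2) = 0. The eigenspace has dimension 3 - 1 = 2, so there are 2 Jordan blocks; the rank sequence gives block sizes [2, 1].

Assembling the blocks gives the Jordan form J above.

J = [[4, 1, 0], [0, 4, 0], [0, 0, 4]]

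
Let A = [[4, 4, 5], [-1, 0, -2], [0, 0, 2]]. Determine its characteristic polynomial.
χ_A(x) = (x - 2)^3

xI - A = [[x - 4, -4, -5], [1, x, 2], [0, 0, x - 2]].

Expanding det(xI - A) along the first row:
det(xI - A) = + (x - 4)·det([[x, 2], [0, x - 2]]) - (-4)·det([[1, 2], [0, x - 2]]) + (-5)·det([[1, x], [0, 0]]).

Evaluating gives χ_A(x) = x^3 - 6x^2 + 12x - 8 = (x - 2)^3.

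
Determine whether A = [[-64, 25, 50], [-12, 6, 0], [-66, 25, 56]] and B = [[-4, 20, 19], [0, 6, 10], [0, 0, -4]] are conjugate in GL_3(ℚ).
Yes.

Two matrices over a field are similar if and only if they have the same invariant factors.

Both A and B have characteristic polynomial (x - 6)(x + 4)^2 and minimal polynomial (x - 6)(x + 4)^2. Computing further, both have invariant factors (x - 6)(x + 4)^2. Hence A and B are similar.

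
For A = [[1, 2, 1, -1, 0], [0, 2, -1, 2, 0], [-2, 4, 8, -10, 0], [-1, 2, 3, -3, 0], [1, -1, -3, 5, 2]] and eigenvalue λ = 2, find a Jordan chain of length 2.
v_1 = [[1, 1, 0, 0, 1]]^T, v_2 = [[1, 0, 2, 1, 0]]^T

We seek v_1 ∈ ker((A - 2I)^2) \ ker(A - 2I), then set v_{i+1} = (A - 2I) v_i.

One such chain is v_1 = [[1, 1, 0, 0, 1]]^T, v_2 = [[1, 0, 2, 1, 0]]^T. Check: (A - 2I) v_2 = [[0, 0, 0, 0, 0]]^T = 0.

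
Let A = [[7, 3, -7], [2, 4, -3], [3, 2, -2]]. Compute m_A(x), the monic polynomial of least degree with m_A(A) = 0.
The characteristic polynomial factors as (x - 3)^3. The minimal polynomial is ∏(x - λ)^{k_λ} where k_λ is the size of the largest Jordan block at λ.

For λ = 3: rank(A - 3I) = 2, and the largest Jordan block has size 3 (the smallest k with rank((A - 3I)^k) = rank((A - 3I)^(k+1))).

So m_A(x) = (x - 3)^3.

m_A(x) = (x - 3)^3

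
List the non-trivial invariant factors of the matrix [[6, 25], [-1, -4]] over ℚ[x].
(x - 1)^2

The Jordan structure of A has elementary divisors (x - 1)^2. Arranging the block sizes at each eigenvalue in decreasing order and taking row products gives the invariant factors.

Invariant factors (smallest first, each dividing the next): (x - 1)^2.

Check: the last factor (x - 1)^2 is the minimal polynomial, and the product (x - 1)^2 is the characteristic polynomial.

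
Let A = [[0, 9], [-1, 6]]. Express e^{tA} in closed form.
e^{tA} = [[(1 - 3*t)*e^{3*t}, 9*t*e^{3*t}], [-t*e^{3*t}, (3*t + 1)*e^{3*t}]]

A has Jordan form J = [[3, 1], [0, 3]] with A = PJP^{-1}, so e^{tA} = P e^{tJ} P^{-1}.

For a Jordan block J_k(λ), e^{tJ_k(λ)} = e^{λt} · (I + tN + t^2 N^2/2! + ... + t^{k-1} N^{k-1}/(k-1)!) where N is the nilpotent superdiagonal part.

Assembling the blocks and conjugating back gives the entries of e^{tA} as shown above.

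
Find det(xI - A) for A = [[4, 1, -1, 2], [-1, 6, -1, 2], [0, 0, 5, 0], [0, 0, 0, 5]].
χ_A(x) = (x - 5)^4

xI - A = [[x - 4, -1, 1, -2], [1, x - 6, 1, -2], [0, 0, x - 5, 0], [0, 0, 0, x - 5]].

Expanding det(xI - A) along the first row:
det(xI - A) = + (x - 4)·det([[x - 6, 1, -2], [0, x - 5, 0], [0, 0, x - 5]]) - (-1)·det([[1, 1, -2], [0, x - 5, 0], [0, 0, x - 5]]) + (1)·det([[1, x - 6, -2], [0, 0, 0], [0, 0, x - 5]]) - (-2)·det([[1, x - 6, 1], [0, 0, x - 5], [0, 0, 0]]).

Evaluating gives χ_A(x) = x^4 - 20x^3 + 150x^2 - 500x + 625 = (x - 5)^4.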